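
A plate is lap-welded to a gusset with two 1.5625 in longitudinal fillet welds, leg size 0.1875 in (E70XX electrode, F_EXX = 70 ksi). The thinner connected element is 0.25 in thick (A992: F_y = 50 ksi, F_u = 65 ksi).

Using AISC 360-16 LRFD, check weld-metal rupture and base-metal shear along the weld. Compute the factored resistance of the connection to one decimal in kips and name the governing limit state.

Weld metal: throat = 0.707×0.1875 = 0.13256 in, L = 2×1.5625 = 3.125 in. φR_n = 0.75 × 0.6 × 70 × 0.13256 × 3.125 = 13.0 kips.
Base metal shear (0.25 in plate): yield φR_n = 1.0×0.6×50×0.25×3.125 = 23.4 kips; rupture φR_n = 0.75×0.6×65×0.25×3.125 = 22.9 kips; take 22.9 kips (rupture).
Governing: min(13.0, 22.9) = 13.0 kips → weld metal.

13.0 kips (weld metal governs)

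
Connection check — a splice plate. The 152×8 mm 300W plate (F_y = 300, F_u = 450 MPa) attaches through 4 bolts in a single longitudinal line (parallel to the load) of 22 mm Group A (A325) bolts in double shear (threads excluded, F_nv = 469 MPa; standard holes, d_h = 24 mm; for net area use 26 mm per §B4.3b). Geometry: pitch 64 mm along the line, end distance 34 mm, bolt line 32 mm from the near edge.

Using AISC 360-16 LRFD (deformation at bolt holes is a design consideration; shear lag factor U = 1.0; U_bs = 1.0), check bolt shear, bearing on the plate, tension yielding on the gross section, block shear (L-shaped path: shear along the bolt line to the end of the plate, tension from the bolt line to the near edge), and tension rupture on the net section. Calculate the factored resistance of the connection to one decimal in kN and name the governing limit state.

270.0 kN (block shear governs)

Bolt shear: A_b = π(22)²/4 = 380.13 mm². φR_n = 0.75 × 469 × 380.13 × 4 × 2 = 1069.7 kN.
Bearing (8 mm plate, F_u = 450 MPa): end bolts L_c = 34 − 24/2 = 22, R_n = min(1.2×22×8×450, 2.4×22×8×450) = 95.04 kN/bolt; interior L_c = 64 − 24 = 40, R_n = 172.8 kN/bolt. φR_n = 0.75 × (1×95.04 + 3×172.8) = 460.1 kN.
Tension yield (gross): A_g = 152×8 = 1216 mm². φR_n = 0.90 × 300 × 1216 = 328.3 kN.
Block shear: shear path 1×[34+3×64] = 1×226 mm, A_gv = 1808, A_nv = 1×(226 − 3.5×26)×8 = 1080 mm²; tension to near edge: (32 − 0.5×26)×8 = 152 mm². R_n = min(0.6×450×1080, 0.6×300×1808) + 1.0×450×152 = min(291.6, 325.44) + 68.4 = 360 kN. φR_n = 0.75 × 360 = 270.0 kN.
Tension rupture (net): A_n = (152 − 1×26)×8 = 1008 mm² (U = 1.0, A_e = A_n). φR_n = 0.75 × 450 × 1008 = 340.2 kN.
Governing: min(1069.7, 460.1, 328.3, 270.0, 340.2) = 270.0 kN → block shear.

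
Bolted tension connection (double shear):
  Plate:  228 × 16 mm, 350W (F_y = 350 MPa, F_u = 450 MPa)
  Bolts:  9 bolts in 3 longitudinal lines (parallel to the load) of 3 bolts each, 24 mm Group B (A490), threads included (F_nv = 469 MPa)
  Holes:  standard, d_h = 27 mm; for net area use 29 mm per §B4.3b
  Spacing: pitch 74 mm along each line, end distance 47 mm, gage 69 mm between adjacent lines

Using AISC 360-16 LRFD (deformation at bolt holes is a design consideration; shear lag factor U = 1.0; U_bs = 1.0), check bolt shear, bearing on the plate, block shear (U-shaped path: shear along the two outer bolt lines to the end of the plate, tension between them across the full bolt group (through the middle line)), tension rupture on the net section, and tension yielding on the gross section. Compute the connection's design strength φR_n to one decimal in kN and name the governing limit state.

Bolt shear: A_b = π(24)²/4 = 452.39 mm². φR_n = 0.75 × 469 × 452.39 × 9 × 2 = 2864.3 kN.
Bearing (16 mm plate, F_u = 450 MPa): end bolts L_c = 47 − 27/2 = 33.5, R_n = min(1.2×33.5×16×450, 2.4×24×16×450) = 289.44 kN/bolt; interior L_c = 74 − 27 = 47, R_n = 406.08 kN/bolt. φR_n = 0.75 × (3×289.44 + 6×406.08) = 2478.6 kN.
Block shear: shear path 2×[47+2×74] = 2×195 mm, A_gv = 6240, A_nv = 2×(195 − 2.5×29)×16 = 3920 mm²; tension across gage: (138 − 2×29)×16 = 1280 mm². R_n = min(0.6×450×3920, 0.6×350×6240) + 1.0×450×1280 = min(1058.4, 1310.4) + 576 = 1634.4 kN. φR_n = 0.75 × 1634.4 = 1225.8 kN.
Tension rupture (net): A_n = (228 − 3×29)×16 = 2256 mm² (U = 1.0, A_e = A_n). φR_n = 0.75 × 450 × 2256 = 761.4 kN.
Tension yield (gross): A_g = 228×16 = 3648 mm². φR_n = 0.90 × 350 × 3648 = 1149.1 kN.
Governing: min(2864.3, 2478.6, 1225.8, 761.4, 1149.1) = 761.4 kN → net-section rupture.

761.4 kN (net-section rupture governs)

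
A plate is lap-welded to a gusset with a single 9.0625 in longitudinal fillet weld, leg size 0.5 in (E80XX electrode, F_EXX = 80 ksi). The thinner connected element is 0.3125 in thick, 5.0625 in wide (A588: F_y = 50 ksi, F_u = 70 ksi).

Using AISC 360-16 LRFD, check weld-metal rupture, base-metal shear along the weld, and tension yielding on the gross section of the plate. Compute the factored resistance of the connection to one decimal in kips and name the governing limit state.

Weld metal: throat = 0.707×0.5 = 0.3535 in, L = 9.0625 in. φR_n = 0.75 × 0.6 × 80 × 0.3535 × 9.0625 = 115.3 kips.
Base metal shear (0.3125 in plate): yield φR_n = 1.0×0.6×50×0.3125×9.0625 = 85.0 kips; rupture φR_n = 0.75×0.6×70×0.3125×9.0625 = 89.2 kips; take 85.0 kips (yield).
Tension yield (gross): A_g = 5.0625×0.3125 = 1.582 in². φR_n = 0.90 × 50 × 1.582 = 71.2 kips.
Governing: min(115.3, 85.0, 71.2) = 71.2 kips → gross-section yield.

71.2 kips (gross-section yield governs)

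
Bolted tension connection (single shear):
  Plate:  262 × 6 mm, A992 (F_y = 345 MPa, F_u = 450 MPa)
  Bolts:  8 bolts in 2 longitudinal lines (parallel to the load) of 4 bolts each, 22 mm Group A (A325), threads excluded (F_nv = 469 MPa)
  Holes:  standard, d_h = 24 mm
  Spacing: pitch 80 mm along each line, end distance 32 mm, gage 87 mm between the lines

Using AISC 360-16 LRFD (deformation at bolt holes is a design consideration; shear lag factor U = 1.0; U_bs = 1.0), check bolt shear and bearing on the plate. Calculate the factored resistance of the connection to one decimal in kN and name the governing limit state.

738.7 kN (bearing governs)

Bolt shear: A_b = π(22)²/4 = 380.13 mm². φR_n = 0.75 × 469 × 380.13 × 8 × 1 = 1069.7 kN.
Bearing (6 mm plate, F_u = 450 MPa): end bolts L_c = 32 − 24/2 = 20, R_n = min(1.2×20×6×450, 2.4×22×6×450) = 64.8 kN/bolt; interior L_c = 80 − 24 = 56, R_n = 142.56 kN/bolt. φR_n = 0.75 × (2×64.8 + 6×142.56) = 738.7 kN.
Governing: min(1069.7, 738.7) = 738.7 kN → bearing.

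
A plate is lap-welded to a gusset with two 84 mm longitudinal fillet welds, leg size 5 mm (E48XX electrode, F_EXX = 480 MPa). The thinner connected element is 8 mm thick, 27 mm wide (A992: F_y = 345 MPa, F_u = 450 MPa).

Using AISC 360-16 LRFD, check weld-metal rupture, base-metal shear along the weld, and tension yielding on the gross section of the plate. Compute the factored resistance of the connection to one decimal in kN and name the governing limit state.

Weld metal: throat = 0.707×5 = 3.535 mm, L = 2×84 = 168 mm. φR_n = 0.75 × 0.6 × 480 × 3.535 × 168 = 128.3 kN.
Base metal shear (8 mm plate): yield φR_n = 1.0×0.6×345×8×168 = 278.2 kN; rupture φR_n = 0.75×0.6×450×8×168 = 272.2 kN; take 272.2 kN (rupture).
Tension yield (gross): A_g = 27×8 = 216 mm². φR_n = 0.90 × 345 × 216 = 67.1 kN.
Governing: min(128.3, 272.2, 67.1) = 67.1 kN → gross-section yield.

67.1 kN (gross-section yield governs)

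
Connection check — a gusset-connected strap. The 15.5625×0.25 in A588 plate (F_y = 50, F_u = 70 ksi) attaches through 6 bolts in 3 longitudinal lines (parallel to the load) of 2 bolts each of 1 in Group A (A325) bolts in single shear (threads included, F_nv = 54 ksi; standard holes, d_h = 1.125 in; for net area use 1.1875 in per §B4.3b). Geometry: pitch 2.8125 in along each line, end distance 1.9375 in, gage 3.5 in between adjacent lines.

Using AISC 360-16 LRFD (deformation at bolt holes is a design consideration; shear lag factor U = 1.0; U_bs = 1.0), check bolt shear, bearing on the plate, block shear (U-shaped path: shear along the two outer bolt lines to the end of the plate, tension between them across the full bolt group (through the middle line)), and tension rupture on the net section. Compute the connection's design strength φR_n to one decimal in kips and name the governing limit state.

Bolt shear: A_b = π(1)²/4 = 0.7854 in². φR_n = 0.75 × 54 × 0.7854 × 6 × 1 = 190.9 kips.
Bearing (0.25 in plate, F_u = 70 ksi): end bolts L_c = 1.9375 − 1.125/2 = 1.375, R_n = min(1.2×1.375×0.25×70, 2.4×1×0.25×70) = 28.875 kips/bolt; interior L_c = 2.8125 − 1.125 = 1.6875, R_n = 35.438 kips/bolt. φR_n = 0.75 × (3×28.875 + 3×35.438) = 144.7 kips.
Block shear: shear path 2×[1.9375+1×2.8125] = 2×4.75 in, A_gv = 2.375, A_nv = 2×(4.75 − 1.5×1.1875)×0.25 = 1.4844 in²; tension across gage: (7 − 2×1.1875)×0.25 = 1.1563 in². R_n = min(0.6×70×1.4844, 0.6×50×2.375) + 1.0×70×1.1563 = min(62.345, 71.25) + 80.941 = 143.29 kips. φR_n = 0.75 × 143.29 = 107.5 kips.
Tension rupture (net): A_n = (15.5625 − 3×1.1875)×0.25 = 3 in² (U = 1.0, A_e = A_n). φR_n = 0.75 × 70 × 3 = 157.5 kips.
Governing: min(190.9, 144.7, 107.5, 157.5) = 107.5 kips → block shear.

107.5 kips (block shear governs)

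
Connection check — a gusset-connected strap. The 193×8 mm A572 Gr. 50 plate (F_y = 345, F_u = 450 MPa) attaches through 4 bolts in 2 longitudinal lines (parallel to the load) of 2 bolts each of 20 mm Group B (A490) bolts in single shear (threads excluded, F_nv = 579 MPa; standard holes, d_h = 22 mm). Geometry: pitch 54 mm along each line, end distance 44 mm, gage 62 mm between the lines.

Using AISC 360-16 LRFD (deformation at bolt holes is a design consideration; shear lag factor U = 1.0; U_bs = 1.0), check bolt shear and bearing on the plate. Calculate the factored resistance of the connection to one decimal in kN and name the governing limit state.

Bolt shear: A_b = π(20)²/4 = 314.16 mm². φR_n = 0.75 × 579 × 314.16 × 4 × 1 = 545.7 kN.
Bearing (8 mm plate, F_u = 450 MPa): end bolts L_c = 44 − 22/2 = 33, R_n = min(1.2×33×8×450, 2.4×20×8×450) = 142.56 kN/bolt; interior L_c = 54 − 22 = 32, R_n = 138.24 kN/bolt. φR_n = 0.75 × (2×142.56 + 2×138.24) = 421.2 kN.
Governing: min(545.7, 421.2) = 421.2 kN → bearing.

421.2 kN (bearing governs)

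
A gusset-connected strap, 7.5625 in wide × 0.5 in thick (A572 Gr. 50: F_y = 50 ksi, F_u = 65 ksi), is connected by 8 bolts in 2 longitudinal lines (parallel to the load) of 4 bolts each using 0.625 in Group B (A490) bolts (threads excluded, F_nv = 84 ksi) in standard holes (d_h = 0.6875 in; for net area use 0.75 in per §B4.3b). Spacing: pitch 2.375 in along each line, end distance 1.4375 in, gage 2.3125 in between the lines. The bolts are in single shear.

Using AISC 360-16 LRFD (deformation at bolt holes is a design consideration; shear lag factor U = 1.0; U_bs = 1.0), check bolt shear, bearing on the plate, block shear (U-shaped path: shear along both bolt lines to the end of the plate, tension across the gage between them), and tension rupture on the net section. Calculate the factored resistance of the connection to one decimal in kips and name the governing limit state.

Bolt shear: A_b = π(0.625)²/4 = 0.3068 in². φR_n = 0.75 × 84 × 0.3068 × 8 × 1 = 154.6 kips.
Bearing (0.5 in plate, F_u = 65 ksi): end bolts L_c = 1.4375 − 0.6875/2 = 1.09375, R_n = min(1.2×1.09375×0.5×65, 2.4×0.625×0.5×65) = 42.656 kips/bolt; interior L_c = 2.375 − 0.6875 = 1.6875, R_n = 48.75 kips/bolt. φR_n = 0.75 × (2×42.656 + 6×48.75) = 283.4 kips.
Block shear: shear path 2×[1.4375+3×2.375] = 2×8.5625 in, A_gv = 8.5625, A_nv = 2×(8.5625 − 3.5×0.75)×0.5 = 5.9375 in²; tension across gage: (2.3125 − 1×0.75)×0.5 = 0.78125 in². R_n = min(0.6×65×5.9375, 0.6×50×8.5625) + 1.0×65×0.78125 = min(231.56, 256.88) + 50.781 = 282.34 kips. φR_n = 0.75 × 282.34 = 211.8 kips.
Tension rupture (net): A_n = (7.5625 − 2×0.75)×0.5 = 3.0313 in² (U = 1.0, A_e = A_n). φR_n = 0.75 × 65 × 3.0313 = 147.8 kips.
Governing: min(154.6, 283.4, 211.8, 147.8) = 147.8 kips → net-section rupture.

147.8 kips (net-section rupture governs)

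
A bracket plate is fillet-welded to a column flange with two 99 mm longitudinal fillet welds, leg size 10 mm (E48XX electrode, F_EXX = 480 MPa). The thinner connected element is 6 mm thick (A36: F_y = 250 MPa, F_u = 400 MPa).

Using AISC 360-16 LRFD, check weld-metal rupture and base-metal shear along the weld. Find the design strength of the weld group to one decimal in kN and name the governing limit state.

Weld metal: throat = 0.707×10 = 7.07 mm, L = 2×99 = 198 mm. φR_n = 0.75 × 0.6 × 480 × 7.07 × 198 = 302.4 kN.
Base metal shear (6 mm plate): yield φR_n = 1.0×0.6×250×6×198 = 178.2 kN; rupture φR_n = 0.75×0.6×400×6×198 = 213.8 kN; take 178.2 kN (yield).
Governing: min(302.4, 178.2) = 178.2 kN → base-metal shear.

178.2 kN (base-metal shear governs)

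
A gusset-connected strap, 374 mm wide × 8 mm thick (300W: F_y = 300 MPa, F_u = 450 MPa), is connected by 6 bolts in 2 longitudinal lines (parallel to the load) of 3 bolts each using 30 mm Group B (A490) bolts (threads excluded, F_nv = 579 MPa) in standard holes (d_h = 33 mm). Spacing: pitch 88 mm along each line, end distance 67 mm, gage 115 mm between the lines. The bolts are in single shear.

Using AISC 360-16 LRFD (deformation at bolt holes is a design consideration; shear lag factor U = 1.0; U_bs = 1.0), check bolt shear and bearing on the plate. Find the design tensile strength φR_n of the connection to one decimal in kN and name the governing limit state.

Bolt shear: A_b = π(30)²/4 = 706.86 mm². φR_n = 0.75 × 579 × 706.86 × 6 × 1 = 1841.7 kN.
Bearing (8 mm plate, F_u = 450 MPa): end bolts L_c = 67 − 33/2 = 50.5, R_n = min(1.2×50.5×8×450, 2.4×30×8×450) = 218.16 kN/bolt; interior L_c = 88 − 33 = 55, R_n = 237.6 kN/bolt. φR_n = 0.75 × (2×218.16 + 4×237.6) = 1040.0 kN.
Governing: min(1841.7, 1040.0) = 1040.0 kN → bearing.

1040.0 kN (bearing governs)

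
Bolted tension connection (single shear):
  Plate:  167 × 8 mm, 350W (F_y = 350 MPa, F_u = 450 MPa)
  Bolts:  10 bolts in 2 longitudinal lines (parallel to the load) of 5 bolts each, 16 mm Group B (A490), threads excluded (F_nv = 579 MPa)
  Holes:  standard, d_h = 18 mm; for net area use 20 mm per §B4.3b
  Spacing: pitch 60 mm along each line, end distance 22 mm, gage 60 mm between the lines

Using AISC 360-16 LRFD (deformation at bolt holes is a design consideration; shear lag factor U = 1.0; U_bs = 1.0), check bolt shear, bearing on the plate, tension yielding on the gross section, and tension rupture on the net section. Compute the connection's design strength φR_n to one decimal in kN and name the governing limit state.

Bolt shear: A_b = π(16)²/4 = 201.06 mm². φR_n = 0.75 × 579 × 201.06 × 10 × 1 = 873.1 kN.
Bearing (8 mm plate, F_u = 450 MPa): end bolts L_c = 22 − 18/2 = 13, R_n = min(1.2×13×8×450, 2.4×16×8×450) = 56.16 kN/bolt; interior L_c = 60 − 18 = 42, R_n = 138.24 kN/bolt. φR_n = 0.75 × (2×56.16 + 8×138.24) = 913.7 kN.
Tension yield (gross): A_g = 167×8 = 1336 mm². φR_n = 0.90 × 350 × 1336 = 420.8 kN.
Tension rupture (net): A_n = (167 − 2×20)×8 = 1016 mm² (U = 1.0, A_e = A_n). φR_n = 0.75 × 450 × 1016 = 342.9 kN.
Governing: min(873.1, 913.7, 420.8, 342.9) = 342.9 kN → net-section rupture.

342.9 kN (net-section rupture governs)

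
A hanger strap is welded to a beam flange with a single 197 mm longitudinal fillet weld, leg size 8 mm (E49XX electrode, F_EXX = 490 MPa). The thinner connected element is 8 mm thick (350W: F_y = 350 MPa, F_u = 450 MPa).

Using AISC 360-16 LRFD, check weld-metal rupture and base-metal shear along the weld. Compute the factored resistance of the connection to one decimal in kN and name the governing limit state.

245.7 kN (weld metal governs)

Weld metal: throat = 0.707×8 = 5.656 mm, L = 197 mm. φR_n = 0.75 × 0.6 × 490 × 5.656 × 197 = 245.7 kN.
Base metal shear (8 mm plate): yield φR_n = 1.0×0.6×350×8×197 = 331.0 kN; rupture φR_n = 0.75×0.6×450×8×197 = 319.1 kN; take 319.1 kN (rupture).
Governing: min(245.7, 319.1) = 245.7 kN → weld metal.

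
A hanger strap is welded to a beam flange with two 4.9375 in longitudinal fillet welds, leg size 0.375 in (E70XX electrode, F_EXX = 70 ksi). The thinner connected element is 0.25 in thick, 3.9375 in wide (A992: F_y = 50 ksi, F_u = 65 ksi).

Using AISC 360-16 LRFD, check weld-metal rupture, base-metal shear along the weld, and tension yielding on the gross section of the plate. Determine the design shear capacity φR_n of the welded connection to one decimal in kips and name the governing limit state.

Weld metal: throat = 0.707×0.375 = 0.26513 in, L = 2×4.9375 = 9.875 in. φR_n = 0.75 × 0.6 × 70 × 0.26513 × 9.875 = 82.5 kips.
Base metal shear (0.25 in plate): yield φR_n = 1.0×0.6×50×0.25×9.875 = 74.1 kips; rupture φR_n = 0.75×0.6×65×0.25×9.875 = 72.2 kips; take 72.2 kips (rupture).
Tension yield (gross): A_g = 3.9375×0.25 = 0.98438 in². φR_n = 0.90 × 50 × 0.98438 = 44.3 kips.
Governing: min(82.5, 72.2, 44.3) = 44.3 kips → gross-section yield.

44.3 kips (gross-section yield governs)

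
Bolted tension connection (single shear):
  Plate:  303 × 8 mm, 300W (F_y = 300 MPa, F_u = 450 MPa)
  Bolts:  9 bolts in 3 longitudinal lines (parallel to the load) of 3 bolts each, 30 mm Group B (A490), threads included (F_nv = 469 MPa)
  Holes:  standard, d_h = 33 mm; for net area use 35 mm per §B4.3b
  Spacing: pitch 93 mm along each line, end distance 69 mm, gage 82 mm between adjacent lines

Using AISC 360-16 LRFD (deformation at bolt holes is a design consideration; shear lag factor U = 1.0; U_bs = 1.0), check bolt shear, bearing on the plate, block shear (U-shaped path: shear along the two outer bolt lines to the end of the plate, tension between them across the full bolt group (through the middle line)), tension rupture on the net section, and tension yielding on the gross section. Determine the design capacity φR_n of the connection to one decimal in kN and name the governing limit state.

534.6 kN (net-section rupture governs)

Bolt shear: A_b = π(30)²/4 = 706.86 mm². φR_n = 0.75 × 469 × 706.86 × 9 × 1 = 2237.7 kN.
Bearing (8 mm plate, F_u = 450 MPa): end bolts L_c = 69 − 33/2 = 52.5, R_n = min(1.2×52.5×8×450, 2.4×30×8×450) = 226.8 kN/bolt; interior L_c = 93 − 33 = 60, R_n = 259.2 kN/bolt. φR_n = 0.75 × (3×226.8 + 6×259.2) = 1676.7 kN.
Block shear: shear path 2×[69+2×93] = 2×255 mm, A_gv = 4080, A_nv = 2×(255 − 2.5×35)×8 = 2680 mm²; tension across gage: (164 − 2×35)×8 = 752 mm². R_n = min(0.6×450×2680, 0.6×300×4080) + 1.0×450×752 = min(723.6, 734.4) + 338.4 = 1062 kN. φR_n = 0.75 × 1062 = 796.5 kN.
Tension rupture (net): A_n = (303 − 3×35)×8 = 1584 mm² (U = 1.0, A_e = A_n). φR_n = 0.75 × 450 × 1584 = 534.6 kN.
Tension yield (gross): A_g = 303×8 = 2424 mm². φR_n = 0.90 × 300 × 2424 = 654.5 kN.
Governing: min(2237.7, 1676.7, 796.5, 534.6, 654.5) = 534.6 kN → net-section rupture.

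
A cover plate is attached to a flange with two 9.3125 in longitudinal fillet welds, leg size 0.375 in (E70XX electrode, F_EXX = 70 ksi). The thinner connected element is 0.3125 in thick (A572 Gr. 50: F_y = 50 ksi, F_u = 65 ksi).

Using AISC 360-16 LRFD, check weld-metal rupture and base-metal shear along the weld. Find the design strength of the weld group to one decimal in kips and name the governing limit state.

155.5 kips (weld metal governs)

Weld metal: throat = 0.707×0.375 = 0.26513 in, L = 2×9.3125 = 18.625 in. φR_n = 0.75 × 0.6 × 70 × 0.26513 × 18.625 = 155.5 kips.
Base metal shear (0.3125 in plate): yield φR_n = 1.0×0.6×50×0.3125×18.625 = 174.6 kips; rupture φR_n = 0.75×0.6×65×0.3125×18.625 = 170.2 kips; take 170.2 kips (rupture).
Governing: min(155.5, 170.2) = 155.5 kips → weld metal.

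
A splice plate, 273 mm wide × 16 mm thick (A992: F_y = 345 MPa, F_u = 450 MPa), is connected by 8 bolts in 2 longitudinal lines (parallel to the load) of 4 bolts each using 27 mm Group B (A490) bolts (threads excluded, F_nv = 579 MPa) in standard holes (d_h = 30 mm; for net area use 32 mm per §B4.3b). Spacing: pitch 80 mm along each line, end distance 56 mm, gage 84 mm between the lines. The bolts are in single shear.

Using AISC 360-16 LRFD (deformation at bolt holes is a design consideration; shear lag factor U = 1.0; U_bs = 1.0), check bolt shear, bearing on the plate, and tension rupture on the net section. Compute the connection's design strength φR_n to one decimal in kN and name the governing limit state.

Bolt shear: A_b = π(27)²/4 = 572.56 mm². φR_n = 0.75 × 579 × 572.56 × 8 × 1 = 1989.1 kN.
Bearing (16 mm plate, F_u = 450 MPa): end bolts L_c = 56 − 30/2 = 41, R_n = min(1.2×41×16×450, 2.4×27×16×450) = 354.24 kN/bolt; interior L_c = 80 − 30 = 50, R_n = 432 kN/bolt. φR_n = 0.75 × (2×354.24 + 6×432) = 2475.4 kN.
Tension rupture (net): A_n = (273 − 2×32)×16 = 3344 mm² (U = 1.0, A_e = A_n). φR_n = 0.75 × 450 × 3344 = 1128.6 kN.
Governing: min(1989.1, 2475.4, 1128.6) = 1128.6 kN → net-section rupture.

1128.6 kN (net-section rupture governs)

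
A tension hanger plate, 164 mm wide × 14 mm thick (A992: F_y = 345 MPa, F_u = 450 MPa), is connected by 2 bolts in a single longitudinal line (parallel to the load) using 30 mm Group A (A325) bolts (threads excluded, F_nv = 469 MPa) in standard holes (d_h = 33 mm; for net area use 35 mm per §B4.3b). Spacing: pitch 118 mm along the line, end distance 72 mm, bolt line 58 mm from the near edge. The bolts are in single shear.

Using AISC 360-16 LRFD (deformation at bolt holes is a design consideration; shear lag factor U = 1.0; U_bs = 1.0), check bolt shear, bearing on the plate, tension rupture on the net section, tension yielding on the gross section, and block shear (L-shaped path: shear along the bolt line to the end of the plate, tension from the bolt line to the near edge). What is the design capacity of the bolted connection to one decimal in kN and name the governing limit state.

Bolt shear: A_b = π(30)²/4 = 706.86 mm². φR_n = 0.75 × 469 × 706.86 × 2 × 1 = 497.3 kN.
Bearing (14 mm plate, F_u = 450 MPa): end bolts L_c = 72 − 33/2 = 55.5, R_n = min(1.2×55.5×14×450, 2.4×30×14×450) = 419.58 kN/bolt; interior L_c = 118 − 33 = 85, R_n = 453.6 kN/bolt. φR_n = 0.75 × (1×419.58 + 1×453.6) = 654.9 kN.
Tension rupture (net): A_n = (164 − 1×35)×14 = 1806 mm² (U = 1.0, A_e = A_n). φR_n = 0.75 × 450 × 1806 = 609.5 kN.
Tension yield (gross): A_g = 164×14 = 2296 mm². φR_n = 0.90 × 345 × 2296 = 712.9 kN.
Block shear: shear path 1×[72+1×118] = 1×190 mm, A_gv = 2660, A_nv = 1×(190 − 1.5×35)×14 = 1925 mm²; tension to near edge: (58 − 0.5×35)×14 = 567 mm². R_n = min(0.6×450×1925, 0.6×345×2660) + 1.0×450×567 = min(519.75, 550.62) + 255.15 = 774.9 kN. φR_n = 0.75 × 774.9 = 581.2 kN.
Governing: min(497.3, 654.9, 609.5, 712.9, 581.2) = 497.3 kN → bolt shear.

497.3 kN (bolt shear governs)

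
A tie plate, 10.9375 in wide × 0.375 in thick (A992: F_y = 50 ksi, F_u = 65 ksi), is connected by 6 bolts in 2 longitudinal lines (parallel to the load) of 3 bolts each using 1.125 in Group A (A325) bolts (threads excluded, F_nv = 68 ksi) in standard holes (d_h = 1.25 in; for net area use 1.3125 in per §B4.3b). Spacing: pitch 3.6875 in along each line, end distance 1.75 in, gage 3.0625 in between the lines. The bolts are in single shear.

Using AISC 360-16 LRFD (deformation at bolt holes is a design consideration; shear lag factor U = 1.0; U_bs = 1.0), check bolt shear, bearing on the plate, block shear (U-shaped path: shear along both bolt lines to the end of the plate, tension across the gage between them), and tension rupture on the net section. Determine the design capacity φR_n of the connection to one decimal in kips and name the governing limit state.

152.0 kips (net-section rupture governs)

Bolt shear: A_b = π(1.125)²/4 = 0.99402 in². φR_n = 0.75 × 68 × 0.99402 × 6 × 1 = 304.2 kips.
Bearing (0.375 in plate, F_u = 65 ksi): end bolts L_c = 1.75 − 1.25/2 = 1.125, R_n = min(1.2×1.125×0.375×65, 2.4×1.125×0.375×65) = 32.906 kips/bolt; interior L_c = 3.6875 − 1.25 = 2.4375, R_n = 65.813 kips/bolt. φR_n = 0.75 × (2×32.906 + 4×65.813) = 246.8 kips.
Block shear: shear path 2×[1.75+2×3.6875] = 2×9.125 in, A_gv = 6.8438, A_nv = 2×(9.125 − 2.5×1.3125)×0.375 = 4.3828 in²; tension across gage: (3.0625 − 1×1.3125)×0.375 = 0.65625 in². R_n = min(0.6×65×4.3828, 0.6×50×6.8438) + 1.0×65×0.65625 = min(170.93, 205.31) + 42.656 = 213.59 kips. φR_n = 0.75 × 213.59 = 160.2 kips.
Tension rupture (net): A_n = (10.9375 − 2×1.3125)×0.375 = 3.1172 in² (U = 1.0, A_e = A_n). φR_n = 0.75 × 65 × 3.1172 = 152.0 kips.
Governing: min(304.2, 246.8, 160.2, 152.0) = 152.0 kips → net-section rupture.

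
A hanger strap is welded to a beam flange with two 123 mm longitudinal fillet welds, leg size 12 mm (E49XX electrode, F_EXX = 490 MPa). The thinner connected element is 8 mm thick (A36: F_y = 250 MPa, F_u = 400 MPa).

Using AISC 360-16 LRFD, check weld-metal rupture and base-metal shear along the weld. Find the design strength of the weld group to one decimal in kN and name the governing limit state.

Weld metal: throat = 0.707×12 = 8.484 mm, L = 2×123 = 246 mm. φR_n = 0.75 × 0.6 × 490 × 8.484 × 246 = 460.2 kN.
Base metal shear (8 mm plate): yield φR_n = 1.0×0.6×250×8×246 = 295.2 kN; rupture φR_n = 0.75×0.6×400×8×246 = 354.2 kN; take 295.2 kN (yield).
Governing: min(460.2, 295.2) = 295.2 kN → base-metal shear.

295.2 kN (base-metal shear governs)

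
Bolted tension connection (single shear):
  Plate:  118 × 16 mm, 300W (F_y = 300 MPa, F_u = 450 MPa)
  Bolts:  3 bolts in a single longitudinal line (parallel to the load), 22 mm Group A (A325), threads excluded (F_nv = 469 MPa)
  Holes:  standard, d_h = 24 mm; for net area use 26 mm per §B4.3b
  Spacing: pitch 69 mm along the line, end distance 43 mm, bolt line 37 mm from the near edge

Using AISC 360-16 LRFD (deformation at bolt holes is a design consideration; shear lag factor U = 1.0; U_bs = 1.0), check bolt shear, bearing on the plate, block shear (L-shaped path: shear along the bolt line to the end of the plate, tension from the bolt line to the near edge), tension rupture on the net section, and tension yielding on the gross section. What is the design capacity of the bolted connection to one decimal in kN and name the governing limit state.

Bolt shear: A_b = π(22)²/4 = 380.13 mm². φR_n = 0.75 × 469 × 380.13 × 3 × 1 = 401.1 kN.
Bearing (16 mm plate, F_u = 450 MPa): end bolts L_c = 43 − 24/2 = 31, R_n = min(1.2×31×16×450, 2.4×22×16×450) = 267.84 kN/bolt; interior L_c = 69 − 24 = 45, R_n = 380.16 kN/bolt. φR_n = 0.75 × (1×267.84 + 2×380.16) = 771.1 kN.
Block shear: shear path 1×[43+2×69] = 1×181 mm, A_gv = 2896, A_nv = 1×(181 − 2.5×26)×16 = 1856 mm²; tension to near edge: (37 − 0.5×26)×16 = 384 mm². R_n = min(0.6×450×1856, 0.6×300×2896) + 1.0×450×384 = min(501.12, 521.28) + 172.8 = 673.92 kN. φR_n = 0.75 × 673.92 = 505.4 kN.
Tension rupture (net): A_n = (118 − 1×26)×16 = 1472 mm² (U = 1.0, A_e = A_n). φR_n = 0.75 × 450 × 1472 = 496.8 kN.
Tension yield (gross): A_g = 118×16 = 1888 mm². φR_n = 0.90 × 300 × 1888 = 509.8 kN.
Governing: min(401.1, 771.1, 505.4, 496.8, 509.8) = 401.1 kN → bolt shear.

401.1 kN (bolt shear governs)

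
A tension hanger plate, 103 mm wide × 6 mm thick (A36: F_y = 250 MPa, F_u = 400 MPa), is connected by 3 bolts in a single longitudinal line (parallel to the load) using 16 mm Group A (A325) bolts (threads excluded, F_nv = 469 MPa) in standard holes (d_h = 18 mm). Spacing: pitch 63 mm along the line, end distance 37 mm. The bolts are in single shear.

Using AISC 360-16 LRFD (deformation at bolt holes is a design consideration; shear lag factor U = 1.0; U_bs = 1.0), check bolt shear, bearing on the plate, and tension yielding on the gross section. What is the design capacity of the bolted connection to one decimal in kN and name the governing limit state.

Bolt shear: A_b = π(16)²/4 = 201.06 mm². φR_n = 0.75 × 469 × 201.06 × 3 × 1 = 212.2 kN.
Bearing (6 mm plate, F_u = 400 MPa): end bolts L_c = 37 − 18/2 = 28, R_n = min(1.2×28×6×400, 2.4×16×6×400) = 80.64 kN/bolt; interior L_c = 63 − 18 = 45, R_n = 92.16 kN/bolt. φR_n = 0.75 × (1×80.64 + 2×92.16) = 198.7 kN.
Tension yield (gross): A_g = 103×6 = 618 mm². φR_n = 0.90 × 250 × 618 = 139.1 kN.
Governing: min(212.2, 198.7, 139.1) = 139.1 kN → gross-section yield.

139.1 kN (gross-section yield governs)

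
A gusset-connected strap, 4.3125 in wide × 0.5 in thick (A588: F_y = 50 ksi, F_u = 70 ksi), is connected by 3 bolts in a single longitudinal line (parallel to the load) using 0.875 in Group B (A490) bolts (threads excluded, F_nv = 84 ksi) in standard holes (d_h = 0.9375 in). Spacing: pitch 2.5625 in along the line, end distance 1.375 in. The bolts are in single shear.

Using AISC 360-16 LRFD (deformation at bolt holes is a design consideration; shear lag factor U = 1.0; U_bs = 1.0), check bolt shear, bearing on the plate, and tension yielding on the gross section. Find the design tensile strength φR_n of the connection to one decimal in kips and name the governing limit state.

97.0 kips (gross-section yield governs)

Bolt shear: A_b = π(0.875)²/4 = 0.60132 in². φR_n = 0.75 × 84 × 0.60132 × 3 × 1 = 113.6 kips.
Bearing (0.5 in plate, F_u = 70 ksi): end bolts L_c = 1.375 − 0.9375/2 = 0.90625, R_n = min(1.2×0.90625×0.5×70, 2.4×0.875×0.5×70) = 38.063 kips/bolt; interior L_c = 2.5625 − 0.9375 = 1.625, R_n = 68.25 kips/bolt. φR_n = 0.75 × (1×38.063 + 2×68.25) = 130.9 kips.
Tension yield (gross): A_g = 4.3125×0.5 = 2.1563 in². φR_n = 0.90 × 50 × 2.1563 = 97.0 kips.
Governing: min(113.6, 130.9, 97.0) = 97.0 kips → gross-section yield.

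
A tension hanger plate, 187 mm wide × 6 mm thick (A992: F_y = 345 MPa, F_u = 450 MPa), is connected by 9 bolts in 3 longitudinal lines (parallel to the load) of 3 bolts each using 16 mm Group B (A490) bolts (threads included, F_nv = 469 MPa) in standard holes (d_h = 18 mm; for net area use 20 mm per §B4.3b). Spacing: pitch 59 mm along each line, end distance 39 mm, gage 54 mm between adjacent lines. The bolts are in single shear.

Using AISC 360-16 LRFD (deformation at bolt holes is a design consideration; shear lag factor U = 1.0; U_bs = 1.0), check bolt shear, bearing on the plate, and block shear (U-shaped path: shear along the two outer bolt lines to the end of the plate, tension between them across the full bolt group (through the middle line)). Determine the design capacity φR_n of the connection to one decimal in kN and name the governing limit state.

397.7 kN (block shear governs)

Bolt shear: A_b = π(16)²/4 = 201.06 mm². φR_n = 0.75 × 469 × 201.06 × 9 × 1 = 636.5 kN.
Bearing (6 mm plate, F_u = 450 MPa): end bolts L_c = 39 − 18/2 = 30, R_n = min(1.2×30×6×450, 2.4×16×6×450) = 97.2 kN/bolt; interior L_c = 59 − 18 = 41, R_n = 103.68 kN/bolt. φR_n = 0.75 × (3×97.2 + 6×103.68) = 685.3 kN.
Block shear: shear path 2×[39+2×59] = 2×157 mm, A_gv = 1884, A_nv = 2×(157 − 2.5×20)×6 = 1284 mm²; tension across gage: (108 − 2×20)×6 = 408 mm². R_n = min(0.6×450×1284, 0.6×345×1884) + 1.0×450×408 = min(346.68, 389.99) + 183.6 = 530.28 kN. φR_n = 0.75 × 530.28 = 397.7 kN.
Governing: min(636.5, 685.3, 397.7) = 397.7 kN → block shear.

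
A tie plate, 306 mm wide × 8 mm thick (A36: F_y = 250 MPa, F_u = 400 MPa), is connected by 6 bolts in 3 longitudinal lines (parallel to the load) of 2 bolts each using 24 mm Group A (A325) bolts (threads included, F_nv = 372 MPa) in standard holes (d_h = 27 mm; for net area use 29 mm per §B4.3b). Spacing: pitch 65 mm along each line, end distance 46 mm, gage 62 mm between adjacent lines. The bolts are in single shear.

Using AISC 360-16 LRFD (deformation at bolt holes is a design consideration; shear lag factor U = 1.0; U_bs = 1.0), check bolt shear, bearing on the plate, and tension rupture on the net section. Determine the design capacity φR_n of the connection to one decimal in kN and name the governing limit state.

Bolt shear: A_b = π(24)²/4 = 452.39 mm². φR_n = 0.75 × 372 × 452.39 × 6 × 1 = 757.3 kN.
Bearing (8 mm plate, F_u = 400 MPa): end bolts L_c = 46 − 27/2 = 32.5, R_n = min(1.2×32.5×8×400, 2.4×24×8×400) = 124.8 kN/bolt; interior L_c = 65 − 27 = 38, R_n = 145.92 kN/bolt. φR_n = 0.75 × (3×124.8 + 3×145.92) = 609.1 kN.
Tension rupture (net): A_n = (306 − 3×29)×8 = 1752 mm² (U = 1.0, A_e = A_n). φR_n = 0.75 × 400 × 1752 = 525.6 kN.
Governing: min(757.3, 609.1, 525.6) = 525.6 kN → net-section rupture.

525.6 kN (net-section rupture governs)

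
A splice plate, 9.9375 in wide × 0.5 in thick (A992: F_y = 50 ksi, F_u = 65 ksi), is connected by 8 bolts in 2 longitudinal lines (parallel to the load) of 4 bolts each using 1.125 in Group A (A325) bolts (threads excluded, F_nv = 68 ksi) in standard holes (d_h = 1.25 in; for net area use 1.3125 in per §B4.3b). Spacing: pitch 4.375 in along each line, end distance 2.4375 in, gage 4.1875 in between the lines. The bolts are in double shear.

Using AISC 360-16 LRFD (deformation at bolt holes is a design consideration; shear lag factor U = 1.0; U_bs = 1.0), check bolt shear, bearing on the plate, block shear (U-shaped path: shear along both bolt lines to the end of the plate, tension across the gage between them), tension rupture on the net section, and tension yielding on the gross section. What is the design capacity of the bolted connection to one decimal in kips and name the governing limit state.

178.2 kips (net-section rupture governs)

Bolt shear: A_b = π(1.125)²/4 = 0.99402 in². φR_n = 0.75 × 68 × 0.99402 × 8 × 2 = 811.1 kips.
Bearing (0.5 in plate, F_u = 65 ksi): end bolts L_c = 2.4375 − 1.25/2 = 1.8125, R_n = min(1.2×1.8125×0.5×65, 2.4×1.125×0.5×65) = 70.688 kips/bolt; interior L_c = 4.375 − 1.25 = 3.125, R_n = 87.75 kips/bolt. φR_n = 0.75 × (2×70.688 + 6×87.75) = 500.9 kips.
Block shear: shear path 2×[2.4375+3×4.375] = 2×15.5625 in, A_gv = 15.563, A_nv = 2×(15.5625 − 3.5×1.3125)×0.5 = 10.969 in²; tension across gage: (4.1875 − 1×1.3125)×0.5 = 1.4375 in². R_n = min(0.6×65×10.969, 0.6×50×15.563) + 1.0×65×1.4375 = min(427.79, 466.89) + 93.438 = 521.23 kips. φR_n = 0.75 × 521.23 = 390.9 kips.
Tension rupture (net): A_n = (9.9375 − 2×1.3125)×0.5 = 3.6563 in² (U = 1.0, A_e = A_n). φR_n = 0.75 × 65 × 3.6563 = 178.2 kips.
Tension yield (gross): A_g = 9.9375×0.5 = 4.9688 in². φR_n = 0.90 × 50 × 4.9688 = 223.6 kips.
Governing: min(811.1, 500.9, 390.9, 178.2, 223.6) = 178.2 kips → net-section rupture.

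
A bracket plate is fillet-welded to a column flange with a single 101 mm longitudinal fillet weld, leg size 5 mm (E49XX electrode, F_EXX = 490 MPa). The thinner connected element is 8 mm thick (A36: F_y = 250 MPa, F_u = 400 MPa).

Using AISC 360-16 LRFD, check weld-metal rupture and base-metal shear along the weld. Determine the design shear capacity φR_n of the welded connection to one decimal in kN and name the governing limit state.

Weld metal: throat = 0.707×5 = 3.535 mm, L = 101 mm. φR_n = 0.75 × 0.6 × 490 × 3.535 × 101 = 78.7 kN.
Base metal shear (8 mm plate): yield φR_n = 1.0×0.6×250×8×101 = 121.2 kN; rupture φR_n = 0.75×0.6×400×8×101 = 145.4 kN; take 121.2 kN (yield).
Governing: min(78.7, 121.2) = 78.7 kN → weld metal.

78.7 kN (weld metal governs)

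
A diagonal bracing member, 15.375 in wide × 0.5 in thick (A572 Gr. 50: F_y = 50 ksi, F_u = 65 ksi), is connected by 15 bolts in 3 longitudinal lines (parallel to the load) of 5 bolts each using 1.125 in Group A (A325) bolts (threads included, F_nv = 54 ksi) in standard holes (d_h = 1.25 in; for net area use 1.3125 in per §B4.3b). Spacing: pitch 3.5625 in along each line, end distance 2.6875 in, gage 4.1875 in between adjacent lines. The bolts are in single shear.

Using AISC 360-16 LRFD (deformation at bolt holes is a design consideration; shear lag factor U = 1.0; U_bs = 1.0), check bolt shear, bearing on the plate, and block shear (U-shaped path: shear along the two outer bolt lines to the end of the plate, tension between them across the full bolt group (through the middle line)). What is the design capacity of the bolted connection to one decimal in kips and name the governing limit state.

Bolt shear: A_b = π(1.125)²/4 = 0.99402 in². φR_n = 0.75 × 54 × 0.99402 × 15 × 1 = 603.9 kips.
Bearing (0.5 in plate, F_u = 65 ksi): end bolts L_c = 2.6875 − 1.25/2 = 2.0625, R_n = min(1.2×2.0625×0.5×65, 2.4×1.125×0.5×65) = 80.438 kips/bolt; interior L_c = 3.5625 − 1.25 = 2.3125, R_n = 87.75 kips/bolt. φR_n = 0.75 × (3×80.438 + 12×87.75) = 970.7 kips.
Block shear: shear path 2×[2.6875+4×3.5625] = 2×16.9375 in, A_gv = 16.938, A_nv = 2×(16.9375 − 4.5×1.3125)×0.5 = 11.031 in²; tension across gage: (8.375 − 2×1.3125)×0.5 = 2.875 in². R_n = min(0.6×65×11.031, 0.6×50×16.938) + 1.0×65×2.875 = min(430.21, 508.14) + 186.88 = 617.09 kips. φR_n = 0.75 × 617.09 = 462.8 kips.
Governing: min(603.9, 970.7, 462.8) = 462.8 kips → block shear.

462.8 kips (block shear governs)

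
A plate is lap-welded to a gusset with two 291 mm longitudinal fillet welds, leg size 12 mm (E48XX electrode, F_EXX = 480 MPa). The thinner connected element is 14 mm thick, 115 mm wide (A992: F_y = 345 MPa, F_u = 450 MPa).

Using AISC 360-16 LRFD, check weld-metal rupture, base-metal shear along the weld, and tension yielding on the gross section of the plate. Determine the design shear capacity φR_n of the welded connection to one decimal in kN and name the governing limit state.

499.9 kN (gross-section yield governs)

Weld metal: throat = 0.707×12 = 8.484 mm, L = 2×291 = 582 mm. φR_n = 0.75 × 0.6 × 480 × 8.484 × 582 = 1066.5 kN.
Base metal shear (14 mm plate): yield φR_n = 1.0×0.6×345×14×582 = 1686.6 kN; rupture φR_n = 0.75×0.6×450×14×582 = 1650.0 kN; take 1650.0 kN (rupture).
Tension yield (gross): A_g = 115×14 = 1610 mm². φR_n = 0.90 × 345 × 1610 = 499.9 kN.
Governing: min(1066.5, 1650.0, 499.9) = 499.9 kN → gross-section yield.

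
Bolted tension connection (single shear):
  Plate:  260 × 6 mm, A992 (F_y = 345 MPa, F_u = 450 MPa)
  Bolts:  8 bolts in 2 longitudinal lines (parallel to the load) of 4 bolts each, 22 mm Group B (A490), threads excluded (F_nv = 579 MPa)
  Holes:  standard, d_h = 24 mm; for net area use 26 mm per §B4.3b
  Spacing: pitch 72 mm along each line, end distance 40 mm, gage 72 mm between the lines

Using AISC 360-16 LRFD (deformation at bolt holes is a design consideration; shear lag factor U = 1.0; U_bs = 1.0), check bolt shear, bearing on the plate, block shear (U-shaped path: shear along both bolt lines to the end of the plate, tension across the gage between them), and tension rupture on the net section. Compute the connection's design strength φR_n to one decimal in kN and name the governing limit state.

421.2 kN (net-section rupture governs)

Bolt shear: A_b = π(22)²/4 = 380.13 mm². φR_n = 0.75 × 579 × 380.13 × 8 × 1 = 1320.6 kN.
Bearing (6 mm plate, F_u = 450 MPa): end bolts L_c = 40 − 24/2 = 28, R_n = min(1.2×28×6×450, 2.4×22×6×450) = 90.72 kN/bolt; interior L_c = 72 − 24 = 48, R_n = 142.56 kN/bolt. φR_n = 0.75 × (2×90.72 + 6×142.56) = 777.6 kN.
Block shear: shear path 2×[40+3×72] = 2×256 mm, A_gv = 3072, A_nv = 2×(256 − 3.5×26)×6 = 1980 mm²; tension across gage: (72 − 1×26)×6 = 276 mm². R_n = min(0.6×450×1980, 0.6×345×3072) + 1.0×450×276 = min(534.6, 635.9) + 124.2 = 658.8 kN. φR_n = 0.75 × 658.8 = 494.1 kN.
Tension rupture (net): A_n = (260 − 2×26)×6 = 1248 mm² (U = 1.0, A_e = A_n). φR_n = 0.75 × 450 × 1248 = 421.2 kN.
Governing: min(1320.6, 777.6, 494.1, 421.2) = 421.2 kN → net-section rupture.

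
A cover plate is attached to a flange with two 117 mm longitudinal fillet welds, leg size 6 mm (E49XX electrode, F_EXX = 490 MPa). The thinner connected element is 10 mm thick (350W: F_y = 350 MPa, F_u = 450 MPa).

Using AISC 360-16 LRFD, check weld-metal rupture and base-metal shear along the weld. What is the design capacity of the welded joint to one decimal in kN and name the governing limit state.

218.9 kN (weld metal governs)

Weld metal: throat = 0.707×6 = 4.242 mm, L = 2×117 = 234 mm. φR_n = 0.75 × 0.6 × 490 × 4.242 × 234 = 218.9 kN.
Base metal shear (10 mm plate): yield φR_n = 1.0×0.6×350×10×234 = 491.4 kN; rupture φR_n = 0.75×0.6×450×10×234 = 473.9 kN; take 473.9 kN (rupture).
Governing: min(218.9, 473.9) = 218.9 kN → weld metal.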